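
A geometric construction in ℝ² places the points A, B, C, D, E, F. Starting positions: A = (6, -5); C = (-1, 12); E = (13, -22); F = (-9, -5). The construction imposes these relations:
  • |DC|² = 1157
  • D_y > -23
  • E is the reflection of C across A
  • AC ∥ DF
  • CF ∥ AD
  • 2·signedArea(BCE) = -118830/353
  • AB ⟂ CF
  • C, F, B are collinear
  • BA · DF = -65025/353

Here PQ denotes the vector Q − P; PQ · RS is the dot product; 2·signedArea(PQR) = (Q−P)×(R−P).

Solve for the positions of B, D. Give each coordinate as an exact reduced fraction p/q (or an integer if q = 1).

1. B_x = -2217/353  [C, F, B are collinear ∩ AB ⟂ CF]
2. B_y = 275/353  [C, F, B are collinear ∩ AB ⟂ CF]
   → B = (-2217/353, 275/353)
3. D_x = -2  [AC ∥ DF ∩ CF ∥ AD]
4. D_y = -22  [AC ∥ DF ∩ CF ∥ AD]
   → D = (-2, -22)

B = (-2217/353, 275/353)
D = (-2, -22)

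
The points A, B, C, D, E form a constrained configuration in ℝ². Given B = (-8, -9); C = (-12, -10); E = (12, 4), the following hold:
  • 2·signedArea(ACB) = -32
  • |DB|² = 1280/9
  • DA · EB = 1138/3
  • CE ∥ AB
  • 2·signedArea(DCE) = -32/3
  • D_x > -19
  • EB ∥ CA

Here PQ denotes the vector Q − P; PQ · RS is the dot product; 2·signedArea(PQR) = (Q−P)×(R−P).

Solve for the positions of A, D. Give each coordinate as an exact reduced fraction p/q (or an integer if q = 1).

1. A_x = -32  [CE ∥ AB ∩ EB ∥ CA]
2. A_y = -23  [CE ∥ AB ∩ EB ∥ CA]
   → A = (-32, -23)
3. D_x = -56/3  [2·signedArea(DCE) = -32/3 ∩ DA · EB = 1138/3]
4. D_y = -43/3  [2·signedArea(DCE) = -32/3 ∩ DA · EB = 1138/3]
   → D = (-56/3, -43/3)

A = (-32, -23)
D = (-56/3, -43/3)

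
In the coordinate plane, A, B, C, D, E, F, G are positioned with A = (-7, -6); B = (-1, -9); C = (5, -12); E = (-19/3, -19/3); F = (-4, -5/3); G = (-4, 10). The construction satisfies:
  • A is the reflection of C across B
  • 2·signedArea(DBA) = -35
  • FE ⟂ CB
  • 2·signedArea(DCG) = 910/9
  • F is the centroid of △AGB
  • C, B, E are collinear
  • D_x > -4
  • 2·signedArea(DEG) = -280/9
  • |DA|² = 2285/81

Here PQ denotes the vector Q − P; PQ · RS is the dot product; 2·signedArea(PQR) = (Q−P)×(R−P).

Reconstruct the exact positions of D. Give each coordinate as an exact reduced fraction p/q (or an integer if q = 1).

1. D_x = -34/9  [2·signedArea(DCG) = 910/9 ∩ 2·signedArea(DEG) = -280/9]
2. D_y = -16/9  [2·signedArea(DCG) = 910/9 ∩ 2·signedArea(DEG) = -280/9]
   → D = (-34/9, -16/9)

D = (-34/9, -16/9)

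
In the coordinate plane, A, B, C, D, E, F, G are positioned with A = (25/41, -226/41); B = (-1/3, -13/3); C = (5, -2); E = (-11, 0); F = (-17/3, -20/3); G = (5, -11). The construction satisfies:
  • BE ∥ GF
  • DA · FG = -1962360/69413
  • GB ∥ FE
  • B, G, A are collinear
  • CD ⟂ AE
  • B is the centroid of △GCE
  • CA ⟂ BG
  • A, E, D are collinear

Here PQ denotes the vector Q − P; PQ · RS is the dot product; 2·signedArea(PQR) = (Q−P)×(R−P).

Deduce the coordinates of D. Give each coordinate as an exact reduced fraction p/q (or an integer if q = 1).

D = (196549/69413, -455842/69413)

1. D_x = 196549/69413  [A, E, D are collinear ∩ CD ⟂ AE]
2. D_y = -455842/69413  [A, E, D are collinear ∩ CD ⟂ AE]
   → D = (196549/69413, -455842/69413)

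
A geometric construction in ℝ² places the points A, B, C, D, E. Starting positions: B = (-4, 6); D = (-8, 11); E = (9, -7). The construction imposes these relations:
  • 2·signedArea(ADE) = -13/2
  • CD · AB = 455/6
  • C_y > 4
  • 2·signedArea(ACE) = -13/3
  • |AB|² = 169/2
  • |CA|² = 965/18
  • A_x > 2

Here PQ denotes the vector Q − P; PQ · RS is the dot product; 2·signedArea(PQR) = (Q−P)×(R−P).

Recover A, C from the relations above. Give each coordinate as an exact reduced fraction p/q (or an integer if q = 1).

1. A_x = 5/2  [line 18·x + 17·y + -73/2 = 0 ∩ |AB|² = 169/2]
2. A_y = -1/2  [line 18·x + 17·y + -73/2 = 0 ∩ |AB|² = 169/2]
   → A = (5/2, -1/2)
3. C_x = -7/3  [CD · AB = 455/6 ∩ 2·signedArea(ACE) = -13/3]
4. C_y = 5  [CD · AB = 455/6 ∩ 2·signedArea(ACE) = -13/3]
   → C = (-7/3, 5)

A = (5/2, -1/2)
C = (-7/3, 5)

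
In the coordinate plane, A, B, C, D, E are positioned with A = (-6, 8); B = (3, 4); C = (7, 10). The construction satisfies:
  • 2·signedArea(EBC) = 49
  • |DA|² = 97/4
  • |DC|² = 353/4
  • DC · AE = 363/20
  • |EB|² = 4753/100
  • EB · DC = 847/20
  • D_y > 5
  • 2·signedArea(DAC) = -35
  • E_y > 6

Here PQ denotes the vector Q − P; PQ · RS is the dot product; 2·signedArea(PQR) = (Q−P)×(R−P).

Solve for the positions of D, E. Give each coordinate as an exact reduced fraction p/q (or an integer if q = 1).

1. D_x = -3/2  [line -2·x + 13·y + -81 = 0 ∩ |DA|² = 97/4]
2. D_y = 6  [line -2·x + 13·y + -81 = 0 ∩ |DA|² = 97/4]
   → D = (-3/2, 6)
3. E_x = -33/10  [EB · DC = 847/20 ∩ 2·signedArea(EBC) = 49]
4. E_y = 34/5  [EB · DC = 847/20 ∩ 2·signedArea(EBC) = 49]
   → E = (-33/10, 34/5)

D = (-3/2, 6)
E = (-33/10, 34/5)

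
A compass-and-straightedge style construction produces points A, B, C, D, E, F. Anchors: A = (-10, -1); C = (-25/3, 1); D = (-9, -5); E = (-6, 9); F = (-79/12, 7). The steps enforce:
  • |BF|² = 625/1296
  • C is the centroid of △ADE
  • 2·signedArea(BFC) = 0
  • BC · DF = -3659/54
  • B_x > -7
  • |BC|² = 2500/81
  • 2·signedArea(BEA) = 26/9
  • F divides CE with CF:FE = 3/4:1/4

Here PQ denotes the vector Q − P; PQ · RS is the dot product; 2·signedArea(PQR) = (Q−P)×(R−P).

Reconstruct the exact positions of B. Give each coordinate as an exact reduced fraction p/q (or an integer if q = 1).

B = (-61/9, 19/3)

1. B_x = -61/9  [2·signedArea(BFC) = 0 ∩ BC · DF = -3659/54]
2. B_y = 19/3  [2·signedArea(BFC) = 0 ∩ BC · DF = -3659/54]
   → B = (-61/9, 19/3)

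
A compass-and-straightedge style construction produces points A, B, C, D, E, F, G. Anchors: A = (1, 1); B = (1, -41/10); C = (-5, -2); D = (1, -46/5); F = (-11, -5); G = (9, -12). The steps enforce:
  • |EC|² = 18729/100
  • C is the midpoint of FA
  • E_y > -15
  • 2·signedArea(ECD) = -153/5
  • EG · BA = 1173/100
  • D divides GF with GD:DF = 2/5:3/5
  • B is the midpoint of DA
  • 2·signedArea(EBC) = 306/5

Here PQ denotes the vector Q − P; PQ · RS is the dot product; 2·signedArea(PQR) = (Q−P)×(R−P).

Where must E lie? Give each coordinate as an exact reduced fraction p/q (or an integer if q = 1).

E = (1, -143/10)

1. E_x = 1  [2·signedArea(ECD) = -153/5 ∩ 2·signedArea(EBC) = 306/5]
2. E_y = -143/10  [2·signedArea(ECD) = -153/5 ∩ 2·signedArea(EBC) = 306/5]
   → E = (1, -143/10)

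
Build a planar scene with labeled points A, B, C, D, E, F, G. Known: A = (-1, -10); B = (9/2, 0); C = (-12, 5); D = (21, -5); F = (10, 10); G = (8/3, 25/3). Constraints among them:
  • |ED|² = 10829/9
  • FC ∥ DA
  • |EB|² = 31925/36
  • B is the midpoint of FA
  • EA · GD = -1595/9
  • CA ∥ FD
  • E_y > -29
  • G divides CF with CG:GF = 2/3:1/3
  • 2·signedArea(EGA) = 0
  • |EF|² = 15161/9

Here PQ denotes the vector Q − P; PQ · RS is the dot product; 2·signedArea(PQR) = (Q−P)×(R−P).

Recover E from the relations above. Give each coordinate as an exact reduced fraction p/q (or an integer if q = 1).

1. E_x = -14/3  [2·signedArea(EGA) = 0 ∩ EA · GD = -1595/9]
2. E_y = -85/3  [2·signedArea(EGA) = 0 ∩ EA · GD = -1595/9]
   → E = (-14/3, -85/3)

E = (-14/3, -85/3)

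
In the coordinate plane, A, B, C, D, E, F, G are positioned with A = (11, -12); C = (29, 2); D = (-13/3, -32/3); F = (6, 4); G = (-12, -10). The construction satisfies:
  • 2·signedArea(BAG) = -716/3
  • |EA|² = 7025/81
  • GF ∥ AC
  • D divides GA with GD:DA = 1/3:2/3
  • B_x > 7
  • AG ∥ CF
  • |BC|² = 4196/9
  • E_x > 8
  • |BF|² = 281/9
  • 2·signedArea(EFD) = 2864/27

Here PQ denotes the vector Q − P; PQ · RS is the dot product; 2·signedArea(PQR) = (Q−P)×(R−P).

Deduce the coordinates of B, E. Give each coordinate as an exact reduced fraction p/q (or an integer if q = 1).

1. B_x = 23/3  [line -2·x + -23·y + -46/3 = 0 ∩ |BF|² = 281/9]
2. B_y = -4/3  [line -2·x + -23·y + -46/3 = 0 ∩ |BF|² = 281/9]
   → B = (23/3, -4/3)
3. E_x = 74/9  [line 44/3·x + -31/3·y + -4124/27 = 0 ∩ |EA|² = 7025/81]
4. E_y = -28/9  [line 44/3·x + -31/3·y + -4124/27 = 0 ∩ |EA|² = 7025/81]
   → E = (74/9, -28/9)

B = (23/3, -4/3)
E = (74/9, -28/9)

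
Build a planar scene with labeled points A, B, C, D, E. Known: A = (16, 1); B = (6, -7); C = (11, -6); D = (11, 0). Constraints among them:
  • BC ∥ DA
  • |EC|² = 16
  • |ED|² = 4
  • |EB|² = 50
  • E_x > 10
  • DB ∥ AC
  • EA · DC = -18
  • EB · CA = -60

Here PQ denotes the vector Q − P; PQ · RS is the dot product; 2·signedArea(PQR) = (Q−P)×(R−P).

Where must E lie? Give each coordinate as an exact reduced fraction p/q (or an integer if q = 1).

E = (11, -2)

1. E_x = 11  [EA · DC = -18 ∩ EB · CA = -60]
2. E_y = -2  [EA · DC = -18 ∩ EB · CA = -60]
   → E = (11, -2)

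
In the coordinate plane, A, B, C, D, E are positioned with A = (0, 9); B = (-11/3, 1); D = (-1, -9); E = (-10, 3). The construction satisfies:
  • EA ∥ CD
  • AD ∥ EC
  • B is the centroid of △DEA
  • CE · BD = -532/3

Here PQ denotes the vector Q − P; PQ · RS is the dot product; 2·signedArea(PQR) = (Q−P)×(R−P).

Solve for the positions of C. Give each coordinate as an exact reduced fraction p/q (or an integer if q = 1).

C = (-11, -15)

1. C_x = -11  [EA ∥ CD ∩ AD ∥ EC]
2. C_y = -15  [EA ∥ CD ∩ AD ∥ EC]
   → C = (-11, -15)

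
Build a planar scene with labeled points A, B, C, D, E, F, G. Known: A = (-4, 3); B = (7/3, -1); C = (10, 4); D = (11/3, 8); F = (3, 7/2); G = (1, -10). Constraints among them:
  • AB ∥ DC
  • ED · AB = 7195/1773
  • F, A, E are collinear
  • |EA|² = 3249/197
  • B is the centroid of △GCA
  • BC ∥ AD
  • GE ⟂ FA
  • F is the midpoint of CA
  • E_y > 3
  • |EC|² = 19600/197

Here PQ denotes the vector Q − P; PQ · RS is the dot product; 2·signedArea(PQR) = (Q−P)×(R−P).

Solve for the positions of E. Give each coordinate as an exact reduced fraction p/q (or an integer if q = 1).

1. E_x = 10/197  [F, A, E are collinear ∩ GE ⟂ FA]
2. E_y = 648/197  [F, A, E are collinear ∩ GE ⟂ FA]
   → E = (10/197, 648/197)

E = (10/197, 648/197)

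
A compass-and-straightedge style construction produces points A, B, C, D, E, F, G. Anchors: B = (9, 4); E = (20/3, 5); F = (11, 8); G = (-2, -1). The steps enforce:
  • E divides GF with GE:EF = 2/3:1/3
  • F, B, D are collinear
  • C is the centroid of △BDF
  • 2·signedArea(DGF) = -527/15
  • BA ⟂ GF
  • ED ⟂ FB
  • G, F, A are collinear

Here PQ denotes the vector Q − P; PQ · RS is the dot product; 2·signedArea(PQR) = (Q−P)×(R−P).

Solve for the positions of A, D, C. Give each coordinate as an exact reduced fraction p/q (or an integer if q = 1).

A = (972/125, 721/125)
C = (434/45, 238/45)
D = (134/15, 58/15)

1. A_x = 972/125  [G, F, A are collinear ∩ BA ⟂ GF]
2. A_y = 721/125  [G, F, A are collinear ∩ BA ⟂ GF]
   → A = (972/125, 721/125)
3. D_x = 134/15  [F, B, D are collinear ∩ ED ⟂ FB]
4. D_y = 58/15  [F, B, D are collinear ∩ ED ⟂ FB]
   → D = (134/15, 58/15)
5. C_x = 434/45  [C is the centroid of △BDF]
6. C_y = 238/45  [C is the centroid of △BDF]
   → C = (434/45, 238/45)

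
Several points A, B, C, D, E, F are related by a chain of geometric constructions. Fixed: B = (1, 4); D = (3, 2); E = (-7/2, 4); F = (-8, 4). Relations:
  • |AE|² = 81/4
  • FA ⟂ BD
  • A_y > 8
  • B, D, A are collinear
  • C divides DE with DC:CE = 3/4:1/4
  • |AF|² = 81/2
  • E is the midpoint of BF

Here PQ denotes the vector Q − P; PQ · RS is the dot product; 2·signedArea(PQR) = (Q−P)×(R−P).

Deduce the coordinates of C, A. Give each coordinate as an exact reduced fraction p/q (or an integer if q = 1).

1. C_x = -15/8  [C divides DE with DC:CE = 3/4:1/4]
2. C_y = 7/2  [C divides DE with DC:CE = 3/4:1/4]
   → C = (-15/8, 7/2)
3. A_x = -7/2  [B, D, A are collinear ∩ FA ⟂ BD]
4. A_y = 17/2  [B, D, A are collinear ∩ FA ⟂ BD]
   → A = (-7/2, 17/2)

A = (-7/2, 17/2)
C = (-15/8, 7/2)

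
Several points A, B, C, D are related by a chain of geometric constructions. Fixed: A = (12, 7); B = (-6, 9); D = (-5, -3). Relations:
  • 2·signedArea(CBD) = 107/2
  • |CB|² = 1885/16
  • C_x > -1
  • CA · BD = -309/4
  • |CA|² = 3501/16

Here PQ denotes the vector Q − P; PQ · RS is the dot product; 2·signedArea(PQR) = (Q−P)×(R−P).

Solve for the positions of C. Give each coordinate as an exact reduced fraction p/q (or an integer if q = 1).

1. C_x = -3/4  [2·signedArea(CBD) = 107/2 ∩ CA · BD = -309/4]
2. C_y = -1/2  [2·signedArea(CBD) = 107/2 ∩ CA · BD = -309/4]
   → C = (-3/4, -1/2)

C = (-3/4, -1/2)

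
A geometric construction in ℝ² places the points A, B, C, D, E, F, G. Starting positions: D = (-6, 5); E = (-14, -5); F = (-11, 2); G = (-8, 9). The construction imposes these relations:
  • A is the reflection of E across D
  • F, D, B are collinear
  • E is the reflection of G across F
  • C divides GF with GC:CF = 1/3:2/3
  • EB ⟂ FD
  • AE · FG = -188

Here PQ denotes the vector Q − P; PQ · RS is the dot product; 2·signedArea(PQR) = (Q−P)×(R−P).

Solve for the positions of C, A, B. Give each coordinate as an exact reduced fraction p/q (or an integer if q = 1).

1. C_x = -9  [C divides GF with GC:CF = 1/3:2/3]
2. C_y = 20/3  [C divides GF with GC:CF = 1/3:2/3]
   → C = (-9, 20/3)
3. A_x = 2  [A is the reflection of E across D]
4. A_y = 15  [A is the reflection of E across D]
   → A = (2, 15)
5. B_x = -277/17  [F, D, B are collinear ∩ EB ⟂ FD]
6. B_y = -20/17  [F, D, B are collinear ∩ EB ⟂ FD]
   → B = (-277/17, -20/17)

A = (2, 15)
B = (-277/17, -20/17)
C = (-9, 20/3)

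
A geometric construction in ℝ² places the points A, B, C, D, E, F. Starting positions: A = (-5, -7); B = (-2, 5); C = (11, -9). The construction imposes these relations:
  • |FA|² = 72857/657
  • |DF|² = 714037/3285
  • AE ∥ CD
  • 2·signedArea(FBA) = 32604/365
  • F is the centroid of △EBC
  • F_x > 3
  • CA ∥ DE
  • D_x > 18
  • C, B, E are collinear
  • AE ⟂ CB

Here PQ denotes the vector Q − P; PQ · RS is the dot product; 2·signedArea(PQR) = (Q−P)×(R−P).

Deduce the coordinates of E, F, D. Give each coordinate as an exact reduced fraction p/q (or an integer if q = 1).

D = (6787/365, -711/365)
E = (947/365, 19/365)
F = (4232/1095, -1441/1095)

1. E_x = 947/365  [C, B, E are collinear ∩ AE ⟂ CB]
2. E_y = 19/365  [C, B, E are collinear ∩ AE ⟂ CB]
   → E = (947/365, 19/365)
3. F_x = 4232/1095  [F is the centroid of △EBC]
4. F_y = -1441/1095  [F is the centroid of △EBC]
   → F = (4232/1095, -1441/1095)
5. D_x = 6787/365  [CA ∥ DE ∩ AE ∥ CD]
6. D_y = -711/365  [CA ∥ DE ∩ AE ∥ CD]
   → D = (6787/365, -711/365)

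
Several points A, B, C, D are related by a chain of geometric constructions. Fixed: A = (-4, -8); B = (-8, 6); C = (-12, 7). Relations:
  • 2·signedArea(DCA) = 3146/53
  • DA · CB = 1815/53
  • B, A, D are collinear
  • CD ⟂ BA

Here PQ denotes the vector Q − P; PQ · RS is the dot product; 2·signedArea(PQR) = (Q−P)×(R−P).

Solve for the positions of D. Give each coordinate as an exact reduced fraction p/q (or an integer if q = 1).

1. D_x = -454/53  [B, A, D are collinear ∩ CD ⟂ BA]
2. D_y = 423/53  [B, A, D are collinear ∩ CD ⟂ BA]
   → D = (-454/53, 423/53)

D = (-454/53, 423/53)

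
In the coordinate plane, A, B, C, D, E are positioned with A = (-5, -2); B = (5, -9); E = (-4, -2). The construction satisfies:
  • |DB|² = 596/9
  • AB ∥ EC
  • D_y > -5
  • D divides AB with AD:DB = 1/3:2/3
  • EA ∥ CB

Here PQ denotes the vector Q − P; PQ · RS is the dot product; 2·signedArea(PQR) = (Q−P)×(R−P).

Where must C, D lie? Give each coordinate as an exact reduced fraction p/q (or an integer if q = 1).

1. C_x = 6  [EA ∥ CB ∩ AB ∥ EC]
2. C_y = -9  [EA ∥ CB ∩ AB ∥ EC]
   → C = (6, -9)
3. D_x = -5/3  [D divides AB with AD:DB = 1/3:2/3]
4. D_y = -13/3  [D divides AB with AD:DB = 1/3:2/3]
   → D = (-5/3, -13/3)

C = (6, -9)
D = (-5/3, -13/3)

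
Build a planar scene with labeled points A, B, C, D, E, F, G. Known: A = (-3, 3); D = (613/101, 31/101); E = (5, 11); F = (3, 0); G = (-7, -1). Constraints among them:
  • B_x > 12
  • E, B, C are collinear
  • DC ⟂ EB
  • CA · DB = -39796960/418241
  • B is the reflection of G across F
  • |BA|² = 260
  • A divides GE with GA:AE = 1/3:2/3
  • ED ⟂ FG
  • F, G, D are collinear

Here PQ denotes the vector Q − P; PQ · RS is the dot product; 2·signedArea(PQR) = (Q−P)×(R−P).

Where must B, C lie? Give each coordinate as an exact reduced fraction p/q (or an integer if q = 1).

1. B_x = 13  [B is the reflection of G across F]
2. B_y = 1  [B is the reflection of G across F]
   → B = (13, 1)
3. C_x = 44033/4141  [E, B, C are collinear ∩ DC ⟂ EB]
4. C_y = 16391/4141  [E, B, C are collinear ∩ DC ⟂ EB]
   → C = (44033/4141, 16391/4141)

B = (13, 1)
C = (44033/4141, 16391/4141)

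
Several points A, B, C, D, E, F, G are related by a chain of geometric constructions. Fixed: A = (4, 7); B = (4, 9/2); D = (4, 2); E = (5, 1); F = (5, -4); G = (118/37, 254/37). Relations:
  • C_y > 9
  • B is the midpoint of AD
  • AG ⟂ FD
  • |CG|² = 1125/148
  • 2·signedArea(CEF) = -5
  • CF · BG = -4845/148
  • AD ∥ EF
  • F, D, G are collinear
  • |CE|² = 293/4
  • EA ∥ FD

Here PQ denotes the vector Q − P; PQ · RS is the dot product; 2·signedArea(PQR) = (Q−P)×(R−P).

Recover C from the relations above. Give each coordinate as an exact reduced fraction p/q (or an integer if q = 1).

C = (4, 19/2)

1. C_x = 4  [2·signedArea(CEF) = -5 ∩ CF · BG = -4845/148]
2. C_y = 19/2  [2·signedArea(CEF) = -5 ∩ CF · BG = -4845/148]
   → C = (4, 19/2)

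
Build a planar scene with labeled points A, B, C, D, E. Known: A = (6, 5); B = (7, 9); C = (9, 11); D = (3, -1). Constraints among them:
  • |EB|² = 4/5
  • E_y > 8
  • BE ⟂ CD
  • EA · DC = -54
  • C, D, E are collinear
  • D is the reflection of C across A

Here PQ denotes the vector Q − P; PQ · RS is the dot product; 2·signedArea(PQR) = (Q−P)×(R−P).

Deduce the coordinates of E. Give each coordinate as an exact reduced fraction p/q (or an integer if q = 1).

E = (39/5, 43/5)

1. E_x = 39/5  [C, D, E are collinear ∩ BE ⟂ CD]
2. E_y = 43/5  [C, D, E are collinear ∩ BE ⟂ CD]
   → E = (39/5, 43/5)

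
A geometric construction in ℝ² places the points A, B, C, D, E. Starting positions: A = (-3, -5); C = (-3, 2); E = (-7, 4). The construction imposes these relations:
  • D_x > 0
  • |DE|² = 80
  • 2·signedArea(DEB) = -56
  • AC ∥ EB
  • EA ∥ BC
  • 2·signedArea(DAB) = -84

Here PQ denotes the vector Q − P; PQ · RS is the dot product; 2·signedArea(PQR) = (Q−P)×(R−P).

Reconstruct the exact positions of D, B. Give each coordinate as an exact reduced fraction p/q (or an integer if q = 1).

B = (-7, 11)
D = (1, 0)

1. B_x = -7  [EA ∥ BC ∩ AC ∥ EB]
2. B_y = 11  [EA ∥ BC ∩ AC ∥ EB]
   → B = (-7, 11)
3. D_x = 1  [2·signedArea(DEB) = -56 ∩ 2·signedArea(DAB) = -84]
4. D_y = 0  [2·signedArea(DEB) = -56 ∩ 2·signedArea(DAB) = -84]
   → D = (1, 0)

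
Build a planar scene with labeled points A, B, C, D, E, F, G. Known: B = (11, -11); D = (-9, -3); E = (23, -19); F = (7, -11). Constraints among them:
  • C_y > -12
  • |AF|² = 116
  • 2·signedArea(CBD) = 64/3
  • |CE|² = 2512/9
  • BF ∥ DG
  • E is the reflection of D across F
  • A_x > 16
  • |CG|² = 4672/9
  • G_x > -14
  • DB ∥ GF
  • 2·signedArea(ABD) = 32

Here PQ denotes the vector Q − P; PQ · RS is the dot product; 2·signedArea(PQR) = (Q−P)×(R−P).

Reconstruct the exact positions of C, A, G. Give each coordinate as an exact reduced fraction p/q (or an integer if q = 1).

1. C_x = 25/3  [line -8·x + -20·y + -460/3 = 0 ∩ |CE|² = 2512/9]
2. C_y = -11  [line -8·x + -20·y + -460/3 = 0 ∩ |CE|² = 2512/9]
   → C = (25/3, -11)
3. A_x = 17  [line -8·x + -20·y + -164 = 0 ∩ |AF|² = 116]
4. A_y = -15  [line -8·x + -20·y + -164 = 0 ∩ |AF|² = 116]
   → A = (17, -15)
5. G_x = -13  [DB ∥ GF ∩ BF ∥ DG]
6. G_y = -3  [DB ∥ GF ∩ BF ∥ DG]
   → G = (-13, -3)

A = (17, -15)
C = (25/3, -11)
G = (-13, -3)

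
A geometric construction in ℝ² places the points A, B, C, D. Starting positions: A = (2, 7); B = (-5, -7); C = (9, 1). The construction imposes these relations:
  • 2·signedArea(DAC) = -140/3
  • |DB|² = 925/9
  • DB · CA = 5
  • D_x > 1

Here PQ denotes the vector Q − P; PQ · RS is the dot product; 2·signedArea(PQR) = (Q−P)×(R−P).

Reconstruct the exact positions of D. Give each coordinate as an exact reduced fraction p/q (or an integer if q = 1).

1. D_x = 2  [DB · CA = 5 ∩ 2·signedArea(DAC) = -140/3]
2. D_y = 1/3  [DB · CA = 5 ∩ 2·signedArea(DAC) = -140/3]
   → D = (2, 1/3)

D = (2, 1/3)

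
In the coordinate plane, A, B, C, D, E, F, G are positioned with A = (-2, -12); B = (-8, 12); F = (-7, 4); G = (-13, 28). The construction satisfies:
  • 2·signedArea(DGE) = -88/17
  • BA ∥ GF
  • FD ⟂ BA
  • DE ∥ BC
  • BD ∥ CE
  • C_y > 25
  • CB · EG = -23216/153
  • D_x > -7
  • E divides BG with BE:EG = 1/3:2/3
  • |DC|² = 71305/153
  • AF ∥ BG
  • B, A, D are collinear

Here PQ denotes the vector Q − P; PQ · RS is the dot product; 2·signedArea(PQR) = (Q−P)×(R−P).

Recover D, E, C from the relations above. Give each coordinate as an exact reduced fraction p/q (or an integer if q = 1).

C = (-592/51, 1280/51)
D = (-103/17, 72/17)
E = (-29/3, 52/3)

1. D_x = -103/17  [B, A, D are collinear ∩ FD ⟂ BA]
2. D_y = 72/17  [B, A, D are collinear ∩ FD ⟂ BA]
   → D = (-103/17, 72/17)
3. E_x = -29/3  [E divides BG with BE:EG = 1/3:2/3]
4. E_y = 52/3  [E divides BG with BE:EG = 1/3:2/3]
   → E = (-29/3, 52/3)
5. C_x = -592/51  [BD ∥ CE ∩ DE ∥ BC]
6. C_y = 1280/51  [BD ∥ CE ∩ DE ∥ BC]
   → C = (-592/51, 1280/51)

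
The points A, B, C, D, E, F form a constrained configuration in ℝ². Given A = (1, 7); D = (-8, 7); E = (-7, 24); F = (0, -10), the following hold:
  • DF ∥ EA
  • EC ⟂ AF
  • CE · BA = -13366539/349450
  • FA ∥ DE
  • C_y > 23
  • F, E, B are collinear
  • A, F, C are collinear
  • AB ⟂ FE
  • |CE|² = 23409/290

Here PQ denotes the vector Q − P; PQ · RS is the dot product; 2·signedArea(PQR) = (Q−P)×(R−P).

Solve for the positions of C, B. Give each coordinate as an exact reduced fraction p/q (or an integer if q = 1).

1. C_x = 571/290  [A, F, C are collinear ∩ EC ⟂ AF]
2. C_y = 6807/290  [A, F, C are collinear ∩ EC ⟂ AF]
   → C = (571/290, 6807/290)
3. B_x = -3997/1205  [F, E, B are collinear ∩ AB ⟂ FE]
4. B_y = 7364/1205  [F, E, B are collinear ∩ AB ⟂ FE]
   → B = (-3997/1205, 7364/1205)

B = (-3997/1205, 7364/1205)
C = (571/290, 6807/290)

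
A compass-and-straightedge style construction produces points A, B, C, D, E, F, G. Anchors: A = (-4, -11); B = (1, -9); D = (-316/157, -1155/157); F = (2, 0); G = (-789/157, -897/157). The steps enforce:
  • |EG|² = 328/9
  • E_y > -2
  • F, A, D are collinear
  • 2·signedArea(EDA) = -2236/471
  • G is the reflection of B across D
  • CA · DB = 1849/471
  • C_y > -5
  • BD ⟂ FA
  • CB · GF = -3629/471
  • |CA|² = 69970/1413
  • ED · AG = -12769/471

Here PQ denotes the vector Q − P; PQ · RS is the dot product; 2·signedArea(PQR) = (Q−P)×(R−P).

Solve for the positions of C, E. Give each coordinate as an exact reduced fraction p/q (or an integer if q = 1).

1. C_x = -791/471  [CB · GF = -3629/471 ∩ CA · DB = 1849/471]
2. C_y = -684/157  [CB · GF = -3629/471 ∩ CA · DB = 1849/471]
   → C = (-791/471, -684/157)
3. E_x = -161/471  [2·signedArea(EDA) = -2236/471 ∩ ED · AG = -12769/471]
4. E_y = -299/157  [2·signedArea(EDA) = -2236/471 ∩ ED · AG = -12769/471]
   → E = (-161/471, -299/157)

C = (-791/471, -684/157)
E = (-161/471, -299/157)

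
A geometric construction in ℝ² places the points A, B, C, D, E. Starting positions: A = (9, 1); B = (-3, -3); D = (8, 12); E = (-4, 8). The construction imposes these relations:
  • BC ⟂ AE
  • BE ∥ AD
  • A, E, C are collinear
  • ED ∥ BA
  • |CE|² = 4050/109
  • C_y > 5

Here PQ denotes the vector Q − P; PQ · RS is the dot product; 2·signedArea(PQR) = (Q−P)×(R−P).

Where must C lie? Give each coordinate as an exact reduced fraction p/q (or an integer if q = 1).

1. C_x = 149/109  [A, E, C are collinear ∩ BC ⟂ AE]
2. C_y = 557/109  [A, E, C are collinear ∩ BC ⟂ AE]
   → C = (149/109, 557/109)

C = (149/109, 557/109)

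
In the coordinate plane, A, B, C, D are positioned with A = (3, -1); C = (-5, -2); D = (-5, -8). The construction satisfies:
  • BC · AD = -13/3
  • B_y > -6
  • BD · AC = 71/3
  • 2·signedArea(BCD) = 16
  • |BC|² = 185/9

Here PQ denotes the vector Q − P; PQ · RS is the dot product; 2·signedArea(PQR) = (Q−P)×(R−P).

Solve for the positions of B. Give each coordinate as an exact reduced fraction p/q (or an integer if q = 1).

B = (-7/3, -17/3)

1. B_x = -7/3  [BC · AD = -13/3 ∩ 2·signedArea(BCD) = 16]
2. B_y = -17/3  [BC · AD = -13/3 ∩ 2·signedArea(BCD) = 16]
   → B = (-7/3, -17/3)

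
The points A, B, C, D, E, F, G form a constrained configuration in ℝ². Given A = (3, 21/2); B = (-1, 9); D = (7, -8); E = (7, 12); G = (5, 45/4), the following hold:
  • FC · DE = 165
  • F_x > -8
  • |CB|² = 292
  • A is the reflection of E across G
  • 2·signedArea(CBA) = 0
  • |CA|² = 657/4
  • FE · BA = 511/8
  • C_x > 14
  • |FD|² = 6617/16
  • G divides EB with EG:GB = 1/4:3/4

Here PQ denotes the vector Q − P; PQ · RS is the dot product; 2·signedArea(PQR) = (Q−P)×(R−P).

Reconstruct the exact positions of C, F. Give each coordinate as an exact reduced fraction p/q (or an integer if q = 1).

C = (15, 15)
F = (-7, 27/4)

1. C_x = 15  [line -3/2·x + 4·y + -75/2 = 0 ∩ |CA|² = 657/4]
2. C_y = 15  [line -3/2·x + 4·y + -75/2 = 0 ∩ |CA|² = 657/4]
   → C = (15, 15)
3. F_x = -7  [FC · DE = 165 ∩ FE · BA = 511/8]
4. F_y = 27/4  [FC · DE = 165 ∩ FE · BA = 511/8]
   → F = (-7, 27/4)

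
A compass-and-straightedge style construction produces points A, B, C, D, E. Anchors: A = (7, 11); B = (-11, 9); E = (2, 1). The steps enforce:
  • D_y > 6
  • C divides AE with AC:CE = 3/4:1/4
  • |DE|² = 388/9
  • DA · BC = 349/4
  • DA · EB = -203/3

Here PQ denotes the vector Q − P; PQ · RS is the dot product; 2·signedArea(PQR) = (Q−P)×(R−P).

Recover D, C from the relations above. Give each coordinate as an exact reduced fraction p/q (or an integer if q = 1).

1. D_x = -2/3  [line 13·x + -8·y + 194/3 = 0 ∩ |DE|² = 388/9]
2. D_y = 7  [line 13·x + -8·y + 194/3 = 0 ∩ |DE|² = 388/9]
   → D = (-2/3, 7)
3. C_x = 13/4  [DA · BC = 349/4 ∩ C divides AE with AC:CE = 3/4:1/4]
4. C_y = 7/2  [DA · BC = 349/4 ∩ C divides AE with AC:CE = 3/4:1/4]
   → C = (13/4, 7/2)

C = (13/4, 7/2)
D = (-2/3, 7)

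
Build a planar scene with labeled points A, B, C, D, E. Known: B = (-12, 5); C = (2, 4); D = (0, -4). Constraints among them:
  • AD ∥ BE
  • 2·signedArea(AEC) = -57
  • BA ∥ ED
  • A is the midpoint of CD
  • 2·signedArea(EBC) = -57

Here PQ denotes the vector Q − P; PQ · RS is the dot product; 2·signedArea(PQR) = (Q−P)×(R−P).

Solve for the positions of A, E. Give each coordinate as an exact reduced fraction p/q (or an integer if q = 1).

A = (1, 0)
E = (-13, 1)

1. A_x = 1  [A is the midpoint of CD]
2. A_y = 0  [A is the midpoint of CD]
   → A = (1, 0)
3. E_x = -13  [BA ∥ ED ∩ AD ∥ BE]
4. E_y = 1  [BA ∥ ED ∩ AD ∥ BE]
   → E = (-13, 1)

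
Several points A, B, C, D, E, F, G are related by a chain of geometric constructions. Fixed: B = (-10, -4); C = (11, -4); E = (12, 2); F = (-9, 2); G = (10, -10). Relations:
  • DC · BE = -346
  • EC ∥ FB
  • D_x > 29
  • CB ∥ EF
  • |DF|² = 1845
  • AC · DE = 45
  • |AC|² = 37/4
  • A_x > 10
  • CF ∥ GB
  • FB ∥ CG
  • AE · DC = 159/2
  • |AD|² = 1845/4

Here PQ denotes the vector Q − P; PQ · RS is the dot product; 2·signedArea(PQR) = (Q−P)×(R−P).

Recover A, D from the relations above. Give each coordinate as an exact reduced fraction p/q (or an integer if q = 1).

A = (21/2, -7)
D = (30, -16)

1. D_x = 30  [line -22·x + -6·y + 564 = 0 ∩ |DF|² = 1845]
2. D_y = -16  [line -22·x + -6·y + 564 = 0 ∩ |DF|² = 1845]
   → D = (30, -16)
3. A_x = 21/2  [AC · DE = 45 ∩ AE · DC = 159/2]
4. A_y = -7  [AC · DE = 45 ∩ AE · DC = 159/2]
   → A = (21/2, -7)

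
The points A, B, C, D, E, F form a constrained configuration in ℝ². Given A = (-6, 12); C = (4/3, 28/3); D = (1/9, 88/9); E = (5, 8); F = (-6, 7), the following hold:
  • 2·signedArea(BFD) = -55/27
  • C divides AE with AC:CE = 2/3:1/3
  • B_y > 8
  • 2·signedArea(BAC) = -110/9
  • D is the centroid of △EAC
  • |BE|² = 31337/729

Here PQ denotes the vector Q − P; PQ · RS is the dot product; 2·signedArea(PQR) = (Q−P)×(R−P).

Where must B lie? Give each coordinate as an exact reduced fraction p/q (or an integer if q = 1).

B = (-41/27, 235/27)

1. B_x = -41/27  [2·signedArea(BFD) = -55/27 ∩ 2·signedArea(BAC) = -110/9]
2. B_y = 235/27  [2·signedArea(BFD) = -55/27 ∩ 2·signedArea(BAC) = -110/9]
   → B = (-41/27, 235/27)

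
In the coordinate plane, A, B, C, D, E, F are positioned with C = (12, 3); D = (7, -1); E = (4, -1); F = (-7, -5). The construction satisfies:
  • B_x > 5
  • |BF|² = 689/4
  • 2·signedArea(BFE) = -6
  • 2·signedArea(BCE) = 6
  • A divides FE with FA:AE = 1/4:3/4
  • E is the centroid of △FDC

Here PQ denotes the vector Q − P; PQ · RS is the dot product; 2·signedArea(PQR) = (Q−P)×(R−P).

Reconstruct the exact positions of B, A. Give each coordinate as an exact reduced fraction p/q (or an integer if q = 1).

A = (-17/4, -4)
B = (11/2, -1)

1. B_x = 11/2  [2·signedArea(BCE) = 6 ∩ 2·signedArea(BFE) = -6]
2. B_y = -1  [2·signedArea(BCE) = 6 ∩ 2·signedArea(BFE) = -6]
   → B = (11/2, -1)
3. A_x = -17/4  [A divides FE with FA:AE = 1/4:3/4]
4. A_y = -4  [A divides FE with FA:AE = 1/4:3/4]
   → A = (-17/4, -4)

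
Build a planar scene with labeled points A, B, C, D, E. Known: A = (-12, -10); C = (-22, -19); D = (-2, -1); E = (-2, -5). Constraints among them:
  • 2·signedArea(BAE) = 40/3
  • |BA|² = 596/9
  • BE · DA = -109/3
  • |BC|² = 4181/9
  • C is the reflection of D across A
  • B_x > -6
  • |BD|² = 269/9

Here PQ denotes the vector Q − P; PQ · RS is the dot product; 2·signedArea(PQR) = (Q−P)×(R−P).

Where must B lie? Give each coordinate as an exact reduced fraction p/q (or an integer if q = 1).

B = (-16/3, -16/3)

1. B_x = -16/3  [BE · DA = -109/3 ∩ 2·signedArea(BAE) = 40/3]
2. B_y = -16/3  [BE · DA = -109/3 ∩ 2·signedArea(BAE) = 40/3]
   → B = (-16/3, -16/3)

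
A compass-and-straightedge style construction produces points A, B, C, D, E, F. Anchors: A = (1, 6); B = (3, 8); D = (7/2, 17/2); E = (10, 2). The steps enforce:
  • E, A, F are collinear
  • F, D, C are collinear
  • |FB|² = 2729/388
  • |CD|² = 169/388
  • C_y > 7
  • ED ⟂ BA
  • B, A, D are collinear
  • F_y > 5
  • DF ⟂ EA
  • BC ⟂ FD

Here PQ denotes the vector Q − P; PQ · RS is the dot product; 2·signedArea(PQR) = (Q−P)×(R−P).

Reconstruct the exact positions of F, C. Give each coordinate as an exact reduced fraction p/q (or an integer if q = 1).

C = (627/194, 766/97)
F = (419/194, 532/97)

1. F_x = 419/194  [E, A, F are collinear ∩ DF ⟂ EA]
2. F_y = 532/97  [E, A, F are collinear ∩ DF ⟂ EA]
   → F = (419/194, 532/97)
3. C_x = 627/194  [F, D, C are collinear ∩ BC ⟂ FD]
4. C_y = 766/97  [F, D, C are collinear ∩ BC ⟂ FD]
   → C = (627/194, 766/97)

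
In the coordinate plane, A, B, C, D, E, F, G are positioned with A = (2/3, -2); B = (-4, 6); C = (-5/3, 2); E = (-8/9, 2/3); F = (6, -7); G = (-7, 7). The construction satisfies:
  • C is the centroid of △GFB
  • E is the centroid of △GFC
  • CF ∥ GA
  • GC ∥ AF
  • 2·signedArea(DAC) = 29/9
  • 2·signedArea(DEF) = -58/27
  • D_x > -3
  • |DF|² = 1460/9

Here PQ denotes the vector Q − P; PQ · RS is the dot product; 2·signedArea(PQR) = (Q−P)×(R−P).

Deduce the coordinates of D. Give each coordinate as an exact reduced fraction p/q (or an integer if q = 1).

D = (-8/3, 7/3)

1. D_x = -8/3  [2·signedArea(DAC) = 29/9 ∩ 2·signedArea(DEF) = -58/27]
2. D_y = 7/3  [2·signedArea(DAC) = 29/9 ∩ 2·signedArea(DEF) = -58/27]
   → D = (-8/3, 7/3)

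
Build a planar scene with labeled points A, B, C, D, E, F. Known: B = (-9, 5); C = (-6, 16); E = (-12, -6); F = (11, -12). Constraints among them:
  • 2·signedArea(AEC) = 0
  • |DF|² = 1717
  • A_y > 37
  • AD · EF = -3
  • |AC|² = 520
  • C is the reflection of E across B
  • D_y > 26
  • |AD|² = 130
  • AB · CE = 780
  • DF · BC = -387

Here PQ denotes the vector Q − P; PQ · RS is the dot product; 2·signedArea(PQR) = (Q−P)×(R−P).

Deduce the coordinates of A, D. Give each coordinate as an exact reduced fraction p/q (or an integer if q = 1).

1. A_x = 0  [2·signedArea(AEC) = 0 ∩ AB · CE = 780]
2. A_y = 38  [2·signedArea(AEC) = 0 ∩ AB · CE = 780]
   → A = (0, 38)
3. D_x = -3  [DF · BC = -387 ∩ AD · EF = -3]
4. D_y = 27  [DF · BC = -387 ∩ AD · EF = -3]
   → D = (-3, 27)

A = (0, 38)
D = (-3, 27)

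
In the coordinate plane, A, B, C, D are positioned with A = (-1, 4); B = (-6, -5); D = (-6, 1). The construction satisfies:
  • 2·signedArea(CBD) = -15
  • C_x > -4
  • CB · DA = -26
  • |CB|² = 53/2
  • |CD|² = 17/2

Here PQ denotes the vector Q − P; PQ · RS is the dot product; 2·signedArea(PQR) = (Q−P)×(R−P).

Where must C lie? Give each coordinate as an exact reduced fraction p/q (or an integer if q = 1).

1. C_x = -7/2  [2·signedArea(CBD) = -15 ∩ CB · DA = -26]
2. C_y = -1/2  [2·signedArea(CBD) = -15 ∩ CB · DA = -26]
   → C = (-7/2, -1/2)

C = (-7/2, -1/2)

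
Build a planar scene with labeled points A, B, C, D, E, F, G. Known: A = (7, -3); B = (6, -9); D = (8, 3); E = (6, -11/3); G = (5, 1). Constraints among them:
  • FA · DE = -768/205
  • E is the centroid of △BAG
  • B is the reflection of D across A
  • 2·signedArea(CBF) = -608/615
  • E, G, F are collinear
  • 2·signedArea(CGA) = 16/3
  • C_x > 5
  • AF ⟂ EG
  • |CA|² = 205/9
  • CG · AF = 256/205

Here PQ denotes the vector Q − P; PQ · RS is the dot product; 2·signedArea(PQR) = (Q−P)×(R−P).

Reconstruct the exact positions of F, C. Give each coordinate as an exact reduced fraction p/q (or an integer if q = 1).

C = (6, 5/3)
F = (1211/205, -663/205)

1. F_x = 1211/205  [E, G, F are collinear ∩ AF ⟂ EG]
2. F_y = -663/205  [E, G, F are collinear ∩ AF ⟂ EG]
   → F = (1211/205, -663/205)
3. C_x = 6  [2·signedArea(CBF) = -608/615 ∩ 2·signedArea(CGA) = 16/3]
4. C_y = 5/3  [2·signedArea(CBF) = -608/615 ∩ 2·signedArea(CGA) = 16/3]
   → C = (6, 5/3)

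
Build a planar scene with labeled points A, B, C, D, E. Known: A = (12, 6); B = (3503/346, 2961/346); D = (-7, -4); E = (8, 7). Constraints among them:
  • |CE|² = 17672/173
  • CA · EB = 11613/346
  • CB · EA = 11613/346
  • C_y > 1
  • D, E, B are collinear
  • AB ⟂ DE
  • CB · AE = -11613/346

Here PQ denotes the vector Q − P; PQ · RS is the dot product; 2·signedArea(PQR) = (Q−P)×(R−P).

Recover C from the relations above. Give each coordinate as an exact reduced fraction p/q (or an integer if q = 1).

1. C_x = -26/173  [CB · EA = 11613/346 ∩ CA · EB = 11613/346]
2. C_y = 177/173  [CB · EA = 11613/346 ∩ CA · EB = 11613/346]
   → C = (-26/173, 177/173)

C = (-26/173, 177/173)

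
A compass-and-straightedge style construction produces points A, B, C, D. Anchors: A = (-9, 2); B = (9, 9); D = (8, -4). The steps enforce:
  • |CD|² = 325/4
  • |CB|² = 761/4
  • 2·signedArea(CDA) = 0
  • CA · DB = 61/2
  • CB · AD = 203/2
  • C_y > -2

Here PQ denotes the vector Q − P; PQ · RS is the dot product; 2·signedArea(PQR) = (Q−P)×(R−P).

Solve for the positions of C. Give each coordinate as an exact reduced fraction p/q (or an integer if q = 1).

C = (-1/2, -1)

1. C_x = -1/2  [2·signedArea(CDA) = 0 ∩ CA · DB = 61/2]
2. C_y = -1  [2·signedArea(CDA) = 0 ∩ CA · DB = 61/2]
   → C = (-1/2, -1)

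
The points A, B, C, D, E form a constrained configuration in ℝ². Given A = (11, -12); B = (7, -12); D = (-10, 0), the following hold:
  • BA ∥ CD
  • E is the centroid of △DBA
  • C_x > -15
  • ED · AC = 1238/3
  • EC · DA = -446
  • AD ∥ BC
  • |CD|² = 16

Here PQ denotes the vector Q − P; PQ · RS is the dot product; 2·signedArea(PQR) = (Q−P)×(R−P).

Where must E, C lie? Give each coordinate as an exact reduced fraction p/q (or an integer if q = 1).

C = (-14, 0)
E = (8/3, -8)

1. E_x = 8/3  [E is the centroid of △DBA]
2. E_y = -8  [E is the centroid of △DBA]
   → E = (8/3, -8)
3. C_x = -14  [BA ∥ CD ∩ AD ∥ BC]
4. C_y = 0  [BA ∥ CD ∩ AD ∥ BC]
   → C = (-14, 0)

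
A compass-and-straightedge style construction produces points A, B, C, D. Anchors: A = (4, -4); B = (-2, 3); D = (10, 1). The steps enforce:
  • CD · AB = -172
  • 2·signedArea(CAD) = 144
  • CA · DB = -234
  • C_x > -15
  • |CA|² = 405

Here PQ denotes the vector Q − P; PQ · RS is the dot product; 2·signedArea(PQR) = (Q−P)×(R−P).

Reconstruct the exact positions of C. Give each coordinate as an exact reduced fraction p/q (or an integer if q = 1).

1. C_x = -14  [2·signedArea(CAD) = 144 ∩ CD · AB = -172]
2. C_y = 5  [2·signedArea(CAD) = 144 ∩ CD · AB = -172]
   → C = (-14, 5)

C = (-14, 5)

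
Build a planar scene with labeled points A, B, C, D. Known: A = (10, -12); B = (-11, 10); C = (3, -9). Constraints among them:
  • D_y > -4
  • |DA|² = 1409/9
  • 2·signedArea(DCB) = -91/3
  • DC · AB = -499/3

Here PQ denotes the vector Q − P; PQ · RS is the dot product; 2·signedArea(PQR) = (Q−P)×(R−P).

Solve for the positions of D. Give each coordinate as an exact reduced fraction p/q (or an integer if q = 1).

D = (2/3, -11/3)

1. D_x = 2/3  [DC · AB = -499/3 ∩ 2·signedArea(DCB) = -91/3]
2. D_y = -11/3  [DC · AB = -499/3 ∩ 2·signedArea(DCB) = -91/3]
   → D = (2/3, -11/3)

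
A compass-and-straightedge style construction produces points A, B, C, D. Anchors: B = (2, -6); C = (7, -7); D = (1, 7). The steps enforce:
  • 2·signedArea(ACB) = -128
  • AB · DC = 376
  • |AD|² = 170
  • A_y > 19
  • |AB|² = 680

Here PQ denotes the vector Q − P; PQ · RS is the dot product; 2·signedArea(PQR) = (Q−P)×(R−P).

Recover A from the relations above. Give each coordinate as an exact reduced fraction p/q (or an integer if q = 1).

A = (0, 20)

1. A_x = 0  [2·signedArea(ACB) = -128 ∩ AB · DC = 376]
2. A_y = 20  [2·signedArea(ACB) = -128 ∩ AB · DC = 376]
   → A = (0, 20)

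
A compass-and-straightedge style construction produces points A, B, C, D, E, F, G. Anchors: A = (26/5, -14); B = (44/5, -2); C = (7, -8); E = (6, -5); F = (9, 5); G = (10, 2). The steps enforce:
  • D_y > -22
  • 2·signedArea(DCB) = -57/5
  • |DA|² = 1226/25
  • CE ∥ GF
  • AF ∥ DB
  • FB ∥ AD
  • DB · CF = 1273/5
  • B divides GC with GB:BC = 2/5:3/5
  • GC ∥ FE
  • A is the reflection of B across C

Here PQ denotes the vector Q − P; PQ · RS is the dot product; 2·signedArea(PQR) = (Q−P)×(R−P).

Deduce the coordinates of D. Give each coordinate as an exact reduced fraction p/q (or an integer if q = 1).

1. D_x = 5  [AF ∥ DB ∩ FB ∥ AD]
2. D_y = -21  [AF ∥ DB ∩ FB ∥ AD]
   → D = (5, -21)

D = (5, -21)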